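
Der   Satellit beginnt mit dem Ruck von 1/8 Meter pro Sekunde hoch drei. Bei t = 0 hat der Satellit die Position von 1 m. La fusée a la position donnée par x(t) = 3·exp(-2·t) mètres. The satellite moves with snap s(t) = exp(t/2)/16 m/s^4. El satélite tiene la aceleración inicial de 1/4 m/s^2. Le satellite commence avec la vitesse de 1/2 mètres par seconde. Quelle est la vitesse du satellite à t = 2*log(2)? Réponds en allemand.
Wir müssen die Stammfunktion unserer Gleichung für den Snap s(t) = exp(t/2)/16 3-mal finden. Durch Integration von dem Snap und Verwendung der Anfangsbedingung j(0) = 1/8, erhalten wir j(t) = exp(t/2)/8. Die Stammfunktion von dem Ruck ist die Beschleunigung. Mit a(0) = 1/4 erhalten wir a(t) = exp(t/2)/4. Die Stammfunktion von der Beschleunigung ist die Geschwindigkeit. Mit v(0) = 1/2 erhalten wir v(t) = exp(t/2)/2. Aus der Gleichung für die Geschwindigkeit v(t) = exp(t/2)/2, setzen wir t = 2*log(2) ein und erhalten v = 1.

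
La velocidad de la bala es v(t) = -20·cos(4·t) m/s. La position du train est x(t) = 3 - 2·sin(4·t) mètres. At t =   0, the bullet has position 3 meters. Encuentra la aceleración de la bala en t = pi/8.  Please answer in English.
To solve this, we need to take 1 derivative of our velocity equation v(t) = -20·cos(4·t). The derivative of velocity gives acceleration: a(t) = 80·sin(4·t). We have acceleration a(t) = 80·sin(4·t). Substituting t = pi/8: a(pi/8) = 80.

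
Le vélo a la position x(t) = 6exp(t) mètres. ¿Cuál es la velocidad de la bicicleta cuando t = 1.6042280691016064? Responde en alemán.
Wir müssen unsere Gleichung für die Position x(t) = 6·exp(t) 1-mal ableiten. Durch Ableiten von der Position erhalten wir die Geschwindigkeit: v(t) = 6·exp(t). Wir haben die Geschwindigkeit v(t) = 6·exp(t). Durch Einsetzen von t = 1.6042280691016064: v(1.6042280691016064) = 29.8441111309183.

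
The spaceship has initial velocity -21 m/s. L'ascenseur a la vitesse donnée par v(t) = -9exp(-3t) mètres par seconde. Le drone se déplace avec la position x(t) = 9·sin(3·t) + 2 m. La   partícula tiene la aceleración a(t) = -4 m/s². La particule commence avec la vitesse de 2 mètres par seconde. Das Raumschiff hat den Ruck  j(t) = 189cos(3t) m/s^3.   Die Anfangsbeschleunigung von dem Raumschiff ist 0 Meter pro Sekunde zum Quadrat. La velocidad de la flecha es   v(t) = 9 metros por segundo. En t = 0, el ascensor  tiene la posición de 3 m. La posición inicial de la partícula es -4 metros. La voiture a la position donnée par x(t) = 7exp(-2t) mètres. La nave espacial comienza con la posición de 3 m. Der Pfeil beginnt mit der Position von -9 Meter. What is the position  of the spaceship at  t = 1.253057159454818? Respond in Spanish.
Para resolver esto, necesitamos tomar 3 antiderivadas de nuestra ecuación de la sacudida j(t) = 189·cos(3·t). Tomando ∫j(t)dt y aplicando a(0) = 0, encontramos a(t) = 63·sin(3·t). Tomando ∫a(t)dt y aplicando v(0) = -21, encontramos v(t) = -21·cos(3·t). La integral de la velocidad es la posición. Usando x(0) = 3, obtenemos x(t) = 3 - 7·sin(3·t). Tenemos la posición x(t) = 3 - 7·sin(3·t). Sustituyendo t = 1.253057159454818: x(1.253057159454818) = 7.05344041947340.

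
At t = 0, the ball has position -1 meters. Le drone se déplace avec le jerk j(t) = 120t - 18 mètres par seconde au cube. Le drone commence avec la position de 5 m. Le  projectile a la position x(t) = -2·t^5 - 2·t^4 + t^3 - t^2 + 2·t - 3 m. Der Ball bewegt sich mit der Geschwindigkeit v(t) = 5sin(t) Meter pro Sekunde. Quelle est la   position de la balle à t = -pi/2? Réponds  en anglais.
To solve this, we need to take 1 integral of our velocity equation v(t) = 5·sin(t). The integral of velocity is position. Using x(0) = -1, we get x(t) = 4 - 5·cos(t). From the given position equation x(t) = 4 - 5·cos(t), we substitute t = -pi/2 to get x = 4.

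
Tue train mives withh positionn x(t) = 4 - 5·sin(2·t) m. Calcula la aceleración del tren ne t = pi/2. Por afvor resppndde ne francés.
Pour résoudre ceci, nous devons prendre 2 dérivées de notre équation de la position x(t) = 4 - 5·sin(2·t). En dérivant la position, nous obtenons la vitesse: v(t) = -10·cos(2·t). En dérivant la vitesse, nous obtenons l'accélération: a(t) = 20·sin(2·t). De l'équation de l'accélération a(t) = 20·sin(2·t), nous substituons t = pi/2 pour obtenir a = 0.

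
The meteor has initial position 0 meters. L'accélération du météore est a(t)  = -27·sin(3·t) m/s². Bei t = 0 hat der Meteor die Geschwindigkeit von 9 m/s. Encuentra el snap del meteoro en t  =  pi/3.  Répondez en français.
En partant de l'accélération a(t) = -27·sin(3·t), nous prenons 2 dérivées. La dérivée de l'accélération donne le jerk: j(t) = -81·cos(3·t). En prenant d/dt de j(t), nous trouvons s(t) = 243·sin(3·t). Nous avons le snap s(t) = 243·sin(3·t). En substituant t = pi/3: s(pi/3) = 0.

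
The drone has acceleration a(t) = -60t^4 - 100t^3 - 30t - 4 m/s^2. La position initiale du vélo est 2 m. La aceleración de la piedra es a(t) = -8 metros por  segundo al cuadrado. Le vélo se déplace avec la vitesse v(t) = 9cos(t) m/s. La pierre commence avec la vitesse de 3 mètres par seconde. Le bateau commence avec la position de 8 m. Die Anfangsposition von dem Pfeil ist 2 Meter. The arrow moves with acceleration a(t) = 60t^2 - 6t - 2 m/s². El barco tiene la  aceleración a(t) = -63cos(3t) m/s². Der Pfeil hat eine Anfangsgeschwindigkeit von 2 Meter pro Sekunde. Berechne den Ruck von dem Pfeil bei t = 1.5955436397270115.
Wir müssen unsere Gleichung für die Beschleunigung a(t) = 60·t^2 - 6·t - 2 1-mal ableiten. Mit d/dt von a(t) finden wir j(t) = 120·t - 6. Aus der Gleichung für den Ruck j(t) = 120·t - 6, setzen wir t = 1.5955436397270115 ein und erhalten j = 185.465236767241.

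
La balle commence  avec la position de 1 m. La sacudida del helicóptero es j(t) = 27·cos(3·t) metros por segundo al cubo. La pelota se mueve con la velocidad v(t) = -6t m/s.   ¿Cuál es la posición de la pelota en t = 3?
Para resolver esto, necesitamos tomar 1 integral de nuestra ecuación de la velocidad v(t) = -6·t. Tomando ∫v(t)dt y aplicando x(0) = 1, encontramos x(t) = 1 - 3·t^2. Usando x(t) = 1 - 3·t^2 y sustituyendo t = 3, encontramos x = -26.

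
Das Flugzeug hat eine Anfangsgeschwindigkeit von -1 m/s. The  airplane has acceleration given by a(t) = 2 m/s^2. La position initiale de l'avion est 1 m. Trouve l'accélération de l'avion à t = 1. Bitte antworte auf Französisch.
En utilisant a(t) = 2 et en substituant t = 1, nous trouvons a = 2.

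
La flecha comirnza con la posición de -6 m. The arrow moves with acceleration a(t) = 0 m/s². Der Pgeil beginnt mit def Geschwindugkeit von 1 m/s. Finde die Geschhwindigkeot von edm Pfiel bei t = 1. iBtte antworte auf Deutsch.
Ausgehend von der Beschleunigung a(t) = 0, nehmen wir 1 Integral. Mit ∫a(t)dt und Anwendung von v(0) = 1, finden wir v(t) = 1. Mit v(t) = 1 und Einsetzen von t = 1, finden wir v = 1.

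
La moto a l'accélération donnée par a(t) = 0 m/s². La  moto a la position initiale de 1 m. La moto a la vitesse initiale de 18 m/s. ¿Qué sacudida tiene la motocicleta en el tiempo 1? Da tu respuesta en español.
Para resolver esto, necesitamos tomar 1 derivada de nuestra ecuación de la aceleración a(t) = 0. La derivada de la aceleración da la sacudida: j(t) = 0. Usando j(t) = 0 y sustituyendo t = 1, encontramos j = 0.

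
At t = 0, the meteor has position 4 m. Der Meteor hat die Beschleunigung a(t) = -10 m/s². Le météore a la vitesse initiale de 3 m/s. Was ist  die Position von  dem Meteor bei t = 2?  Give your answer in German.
Um dies zu lösen, müssen wir 2 Integrale unserer Gleichung für die Beschleunigung a(t) = -10 finden. Durch Integration von der Beschleunigung und Verwendung der Anfangsbedingung v(0) = 3, erhalten wir v(t) = 3 - 10·t. Die Stammfunktion von der Geschwindigkeit, mit x(0) = 4, ergibt die Position: x(t) = -5·t^2 + 3·t + 4. Aus der Gleichung für die Position x(t) = -5·t^2 + 3·t + 4, setzen wir t = 2 ein und erhalten x = -10.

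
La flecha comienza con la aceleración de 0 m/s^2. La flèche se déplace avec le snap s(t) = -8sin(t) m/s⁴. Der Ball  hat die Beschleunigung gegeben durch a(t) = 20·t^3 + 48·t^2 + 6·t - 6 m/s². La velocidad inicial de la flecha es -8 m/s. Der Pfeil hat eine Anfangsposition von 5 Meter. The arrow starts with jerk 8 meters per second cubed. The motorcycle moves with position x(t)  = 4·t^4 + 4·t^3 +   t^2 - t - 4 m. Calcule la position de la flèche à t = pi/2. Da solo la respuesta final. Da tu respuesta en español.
La posición en t = pi/2 es x = -3.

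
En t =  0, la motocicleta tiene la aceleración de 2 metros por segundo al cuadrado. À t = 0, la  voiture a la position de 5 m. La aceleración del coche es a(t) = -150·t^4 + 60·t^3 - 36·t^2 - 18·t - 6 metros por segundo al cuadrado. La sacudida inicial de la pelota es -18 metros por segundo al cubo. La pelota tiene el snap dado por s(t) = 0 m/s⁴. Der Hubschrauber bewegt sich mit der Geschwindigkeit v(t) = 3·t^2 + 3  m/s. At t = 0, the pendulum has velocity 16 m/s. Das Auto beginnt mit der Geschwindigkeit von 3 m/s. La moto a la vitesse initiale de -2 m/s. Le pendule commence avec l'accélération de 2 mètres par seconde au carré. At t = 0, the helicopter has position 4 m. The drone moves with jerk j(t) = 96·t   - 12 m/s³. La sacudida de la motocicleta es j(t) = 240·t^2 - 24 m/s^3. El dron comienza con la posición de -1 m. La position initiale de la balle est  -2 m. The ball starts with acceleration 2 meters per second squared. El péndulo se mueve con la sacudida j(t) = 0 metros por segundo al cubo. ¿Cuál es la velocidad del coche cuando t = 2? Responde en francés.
Nous devons intégrer notre équation de l'accélération a(t) = -150·t^4 + 60·t^3 - 36·t^2 - 18·t - 6 1 fois. La primitive de l'accélération est la vitesse. En utilisant v(0) = 3, nous obtenons v(t) = -30·t^5 + 15·t^4 - 12·t^3 - 9·t^2 - 6·t + 3. De l'équation de la vitesse v(t) = -30·t^5 + 15·t^4 - 12·t^3 - 9·t^2 - 6·t + 3, nous substituons t = 2 pour obtenir v = -861.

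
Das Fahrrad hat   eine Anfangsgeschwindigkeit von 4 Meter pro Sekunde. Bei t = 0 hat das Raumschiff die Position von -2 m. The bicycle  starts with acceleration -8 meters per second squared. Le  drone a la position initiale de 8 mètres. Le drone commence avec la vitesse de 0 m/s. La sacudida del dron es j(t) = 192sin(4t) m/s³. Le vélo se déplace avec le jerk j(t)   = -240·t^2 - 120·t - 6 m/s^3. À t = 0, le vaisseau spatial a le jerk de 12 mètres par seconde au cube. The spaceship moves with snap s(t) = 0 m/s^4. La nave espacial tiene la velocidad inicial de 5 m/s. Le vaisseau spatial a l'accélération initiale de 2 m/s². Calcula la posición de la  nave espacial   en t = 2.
Debemos encontrar la integral de nuestra ecuación del snap s(t) = 0 4 veces. La integral del snap, con j(0) = 12, da la sacudida: j(t) = 12. Integrando la sacudida y usando la condición inicial a(0) = 2, obtenemos a(t) = 12·t + 2. La antiderivada de la aceleración, con v(0) = 5, da la velocidad: v(t) = 6·t^2 + 2·t + 5. Integrando la velocidad y usando la condición inicial x(0) = -2, obtenemos x(t) = 2·t^3 + t^2 + 5·t - 2. Tenemos la posición x(t) = 2·t^3 + t^2 + 5·t - 2. Sustituyendo t = 2: x(2) = 28.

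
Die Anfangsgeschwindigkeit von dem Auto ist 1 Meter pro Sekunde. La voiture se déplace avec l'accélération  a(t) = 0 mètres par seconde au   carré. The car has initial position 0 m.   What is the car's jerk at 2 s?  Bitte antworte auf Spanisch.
Debemos derivar nuestra ecuación de la aceleración a(t) = 0 1 vez. La derivada de la aceleración da la sacudida: j(t) = 0. De la ecuación de la sacudida j(t) = 0, sustituimos t = 2 para obtener j = 0.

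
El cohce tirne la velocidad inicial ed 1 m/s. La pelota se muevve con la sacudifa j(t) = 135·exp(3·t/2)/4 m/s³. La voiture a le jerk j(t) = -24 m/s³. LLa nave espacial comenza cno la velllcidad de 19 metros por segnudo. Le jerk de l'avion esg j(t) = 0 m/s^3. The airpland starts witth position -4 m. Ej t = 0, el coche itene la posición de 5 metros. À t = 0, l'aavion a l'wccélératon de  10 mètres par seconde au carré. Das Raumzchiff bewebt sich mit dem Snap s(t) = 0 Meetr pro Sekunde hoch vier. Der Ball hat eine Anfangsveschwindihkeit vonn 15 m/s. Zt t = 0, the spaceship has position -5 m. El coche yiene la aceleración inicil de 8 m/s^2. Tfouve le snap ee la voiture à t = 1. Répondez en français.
Pour résoudre ceci, nous devons prendre 1 dérivée de notre équation du jerk j(t) = -24. La dérivée du jerk donne le snap: s(t) = 0. De l'équation du snap s(t) = 0, nous substituons t = 1 pour obtenir s = 0.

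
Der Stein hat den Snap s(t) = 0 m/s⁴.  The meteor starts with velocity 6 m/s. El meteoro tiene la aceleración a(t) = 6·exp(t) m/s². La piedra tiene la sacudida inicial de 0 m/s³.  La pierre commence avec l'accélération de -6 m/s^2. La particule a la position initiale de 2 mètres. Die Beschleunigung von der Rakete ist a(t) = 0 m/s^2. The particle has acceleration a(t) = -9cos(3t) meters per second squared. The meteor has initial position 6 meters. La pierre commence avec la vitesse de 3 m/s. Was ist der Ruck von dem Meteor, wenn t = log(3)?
Wir müssen unsere Gleichung für die Beschleunigung a(t) = 6·exp(t) 1-mal ableiten. Mit d/dt von a(t) finden wir j(t) = 6·exp(t). Mit j(t) = 6·exp(t) und Einsetzen von t = log(3), finden wir j = 18.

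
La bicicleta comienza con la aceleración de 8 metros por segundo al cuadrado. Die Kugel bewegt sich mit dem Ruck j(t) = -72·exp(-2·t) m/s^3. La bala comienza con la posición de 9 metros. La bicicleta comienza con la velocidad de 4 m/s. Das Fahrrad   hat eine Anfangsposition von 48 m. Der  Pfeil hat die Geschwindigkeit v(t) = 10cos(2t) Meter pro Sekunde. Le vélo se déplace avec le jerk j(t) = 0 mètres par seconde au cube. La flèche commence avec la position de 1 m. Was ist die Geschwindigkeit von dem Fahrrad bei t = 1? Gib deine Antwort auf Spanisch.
Para resolver esto, necesitamos tomar 2 integrales de nuestra ecuación de la sacudida j(t) = 0. La integral de la sacudida es la aceleración. Usando a(0) = 8, obtenemos a(t) = 8. La antiderivada de la aceleración, con v(0) = 4, da la velocidad: v(t) = 8·t + 4. De la ecuación de la velocidad v(t) = 8·t + 4, sustituimos t = 1 para obtener v = 12.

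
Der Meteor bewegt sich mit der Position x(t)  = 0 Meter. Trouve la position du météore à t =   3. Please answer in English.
Using x(t) = 0 and substituting t = 3, we find x = 0.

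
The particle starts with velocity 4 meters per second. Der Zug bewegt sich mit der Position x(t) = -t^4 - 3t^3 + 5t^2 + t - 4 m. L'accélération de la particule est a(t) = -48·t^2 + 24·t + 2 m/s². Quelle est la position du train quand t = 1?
En utilisant x(t) = -t^4 - 3·t^3 + 5·t^2 + t - 4 et en substituant t = 1, nous trouvons x = -2.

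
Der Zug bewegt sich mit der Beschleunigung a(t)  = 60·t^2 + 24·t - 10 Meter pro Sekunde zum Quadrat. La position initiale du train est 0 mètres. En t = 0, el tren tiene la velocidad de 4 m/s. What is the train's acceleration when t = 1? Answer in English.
From the given acceleration equation a(t) = 60·t^2 + 24·t - 10, we substitute t = 1 to get a = 74.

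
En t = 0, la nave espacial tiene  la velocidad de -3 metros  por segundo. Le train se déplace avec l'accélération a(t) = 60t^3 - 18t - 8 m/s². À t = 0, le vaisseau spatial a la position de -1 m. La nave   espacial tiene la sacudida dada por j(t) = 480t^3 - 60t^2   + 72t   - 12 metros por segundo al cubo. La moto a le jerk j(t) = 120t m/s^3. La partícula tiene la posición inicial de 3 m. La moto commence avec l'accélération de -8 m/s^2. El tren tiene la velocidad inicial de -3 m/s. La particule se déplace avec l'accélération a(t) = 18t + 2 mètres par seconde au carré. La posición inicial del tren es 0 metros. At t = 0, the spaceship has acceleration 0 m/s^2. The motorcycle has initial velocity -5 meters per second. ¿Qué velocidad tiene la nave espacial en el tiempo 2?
Necesitamos integrar nuestra ecuación de la sacudida j(t) = 480·t^3 - 60·t^2 + 72·t - 12 2 veces. La antiderivada de la sacudida, con a(0) = 0, da la aceleración: a(t) = 4·t·(30·t^3 - 5·t^2 + 9·t - 3). La antiderivada de la aceleración, con v(0) = -3, da la velocidad: v(t) = 24·t^5 - 5·t^4 + 12·t^3 - 6·t^2 - 3. De la ecuación de la velocidad v(t) = 24·t^5 - 5·t^4 + 12·t^3 - 6·t^2 - 3, sustituimos t = 2 para obtener v = 757.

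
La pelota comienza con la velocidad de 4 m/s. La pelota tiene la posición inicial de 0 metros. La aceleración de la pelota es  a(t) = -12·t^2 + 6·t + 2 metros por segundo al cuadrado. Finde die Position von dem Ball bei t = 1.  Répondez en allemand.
Wir müssen unsere Gleichung für die Beschleunigung a(t) = -12·t^2 + 6·t + 2 2-mal integrieren. Mit ∫a(t)dt und Anwendung von v(0) = 4, finden wir v(t) = -4·t^3 + 3·t^2 + 2·t + 4. Die Stammfunktion von der Geschwindigkeit, mit x(0) = 0, ergibt die Position: x(t) = -t^4 + t^3 + t^2 + 4·t. Wir haben die Position x(t) = -t^4 + t^3 + t^2 + 4·t. Durch Einsetzen von t = 1: x(1) = 5.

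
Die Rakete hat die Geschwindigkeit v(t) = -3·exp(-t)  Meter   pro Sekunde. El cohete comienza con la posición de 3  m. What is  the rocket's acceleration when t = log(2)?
Starting from velocity v(t) = -3·exp(-t), we take 1 derivative. The derivative of velocity gives acceleration: a(t) = 3·exp(-t). Using a(t) = 3·exp(-t) and substituting t = log(2), we find a = 3/2.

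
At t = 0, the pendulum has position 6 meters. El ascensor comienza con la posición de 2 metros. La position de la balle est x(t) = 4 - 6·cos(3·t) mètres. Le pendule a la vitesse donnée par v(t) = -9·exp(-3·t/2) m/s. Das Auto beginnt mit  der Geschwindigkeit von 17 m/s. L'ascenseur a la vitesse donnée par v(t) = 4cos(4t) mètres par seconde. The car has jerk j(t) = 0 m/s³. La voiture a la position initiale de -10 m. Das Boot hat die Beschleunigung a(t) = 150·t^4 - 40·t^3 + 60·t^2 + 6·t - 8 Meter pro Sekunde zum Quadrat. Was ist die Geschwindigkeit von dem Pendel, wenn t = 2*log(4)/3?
Mit v(t) = -9·exp(-3·t/2) und Einsetzen von t = 2*log(4)/3, finden wir v = -9/4.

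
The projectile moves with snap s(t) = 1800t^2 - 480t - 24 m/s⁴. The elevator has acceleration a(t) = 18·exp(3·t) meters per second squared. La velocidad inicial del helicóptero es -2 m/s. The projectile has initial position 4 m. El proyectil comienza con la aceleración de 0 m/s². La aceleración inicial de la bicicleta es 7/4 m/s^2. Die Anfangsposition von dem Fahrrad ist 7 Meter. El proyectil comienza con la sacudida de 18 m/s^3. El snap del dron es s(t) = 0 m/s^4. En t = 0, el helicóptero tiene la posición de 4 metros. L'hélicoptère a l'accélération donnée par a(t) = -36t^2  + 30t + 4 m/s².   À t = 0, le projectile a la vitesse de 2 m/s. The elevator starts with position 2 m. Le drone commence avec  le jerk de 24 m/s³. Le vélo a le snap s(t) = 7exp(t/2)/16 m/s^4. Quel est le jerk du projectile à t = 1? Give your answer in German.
Ausgehend von dem Snap s(t) = 1800·t^2 - 480·t - 24, nehmen wir 1 Stammfunktion. Durch Integration von dem Snap und Verwendung der Anfangsbedingung j(0) = 18, erhalten wir j(t) = 600·t^3 - 240·t^2 - 24·t + 18. Mit j(t) = 600·t^3 - 240·t^2 - 24·t + 18 und Einsetzen von t = 1, finden wir j = 354.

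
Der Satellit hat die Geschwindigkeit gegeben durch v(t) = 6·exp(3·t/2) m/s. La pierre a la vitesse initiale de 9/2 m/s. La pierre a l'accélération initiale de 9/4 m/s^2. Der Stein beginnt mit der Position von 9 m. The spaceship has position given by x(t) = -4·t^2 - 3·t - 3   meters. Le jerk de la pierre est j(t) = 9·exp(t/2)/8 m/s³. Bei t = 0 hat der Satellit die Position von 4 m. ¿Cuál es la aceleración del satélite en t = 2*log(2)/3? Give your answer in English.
We must differentiate our velocity equation v(t) = 6·exp(3·t/2) 1 time. The derivative of velocity gives acceleration: a(t) = 9·exp(3·t/2). We have acceleration a(t) = 9·exp(3·t/2). Substituting t = 2*log(2)/3: a(2*log(2)/3) = 18.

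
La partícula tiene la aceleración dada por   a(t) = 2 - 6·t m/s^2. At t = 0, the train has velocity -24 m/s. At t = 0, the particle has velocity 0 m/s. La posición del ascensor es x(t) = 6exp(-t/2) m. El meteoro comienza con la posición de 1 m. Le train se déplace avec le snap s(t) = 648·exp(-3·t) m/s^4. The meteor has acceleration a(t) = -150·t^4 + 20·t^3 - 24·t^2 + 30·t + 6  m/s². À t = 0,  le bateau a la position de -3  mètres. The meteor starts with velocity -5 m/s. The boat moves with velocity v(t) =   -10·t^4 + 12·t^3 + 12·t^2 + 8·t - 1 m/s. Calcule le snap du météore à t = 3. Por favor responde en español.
Debemos derivar nuestra ecuación de la aceleración a(t) = -150·t^4 + 20·t^3 - 24·t^2 + 30·t + 6 2 veces. Tomando d/dt de a(t), encontramos j(t) = -600·t^3 + 60·t^2 - 48·t + 30. La derivada de la sacudida da el snap: s(t) = -1800·t^2 + 120·t - 48. De la ecuación del snap s(t) = -1800·t^2 + 120·t - 48, sustituimos t = 3 para obtener s = -15888.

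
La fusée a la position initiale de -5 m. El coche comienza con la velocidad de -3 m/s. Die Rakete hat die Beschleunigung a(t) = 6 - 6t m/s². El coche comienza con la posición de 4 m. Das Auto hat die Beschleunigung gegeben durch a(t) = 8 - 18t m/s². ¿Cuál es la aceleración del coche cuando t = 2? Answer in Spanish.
Usando a(t) = 8 - 18·t y sustituyendo t = 2, encontramos a = -28.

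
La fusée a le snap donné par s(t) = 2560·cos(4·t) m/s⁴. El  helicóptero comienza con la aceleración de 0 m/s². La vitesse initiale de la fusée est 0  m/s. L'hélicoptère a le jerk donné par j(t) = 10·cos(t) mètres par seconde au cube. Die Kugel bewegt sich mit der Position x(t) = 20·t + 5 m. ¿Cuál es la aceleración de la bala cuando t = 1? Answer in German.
Um dies zu lösen, müssen wir 2 Ableitungen unserer Gleichung für die Position x(t) = 20·t + 5 nehmen. Die Ableitung von der Position ergibt die Geschwindigkeit: v(t) = 20. Durch Ableiten von der Geschwindigkeit erhalten wir die Beschleunigung: a(t) = 0. Mit a(t) = 0 und Einsetzen von t = 1, finden wir a = 0.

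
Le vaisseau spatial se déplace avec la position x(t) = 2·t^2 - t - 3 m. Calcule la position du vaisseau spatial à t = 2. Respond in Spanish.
De la ecuación de la posición x(t) = 2·t^2 - t - 3, sustituimos t = 2 para obtener x = 3.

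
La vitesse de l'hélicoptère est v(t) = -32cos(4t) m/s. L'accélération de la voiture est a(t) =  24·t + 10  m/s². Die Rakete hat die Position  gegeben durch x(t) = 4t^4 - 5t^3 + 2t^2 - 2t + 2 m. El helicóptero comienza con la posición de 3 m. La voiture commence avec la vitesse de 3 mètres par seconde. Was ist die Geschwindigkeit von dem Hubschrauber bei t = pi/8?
Mit v(t) = -32·cos(4·t) und Einsetzen von t = pi/8, finden wir v = 0.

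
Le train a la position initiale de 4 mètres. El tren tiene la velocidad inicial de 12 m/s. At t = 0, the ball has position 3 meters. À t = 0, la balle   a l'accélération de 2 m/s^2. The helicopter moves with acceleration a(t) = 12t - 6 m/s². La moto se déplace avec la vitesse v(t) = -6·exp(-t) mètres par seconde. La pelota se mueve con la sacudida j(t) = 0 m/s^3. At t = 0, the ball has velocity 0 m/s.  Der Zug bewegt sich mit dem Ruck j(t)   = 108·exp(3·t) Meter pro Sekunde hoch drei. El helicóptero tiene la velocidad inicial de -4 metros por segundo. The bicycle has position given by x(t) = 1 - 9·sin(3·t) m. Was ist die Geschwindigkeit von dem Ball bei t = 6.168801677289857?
Wir müssen das Integral unserer Gleichung für den Ruck j(t) = 0 2-mal finden. Durch Integration von dem Ruck und Verwendung der Anfangsbedingung a(0) = 2, erhalten wir a(t) = 2. Mit ∫a(t)dt und Anwendung von v(0) = 0, finden wir v(t) = 2·t. Aus der Gleichung für die Geschwindigkeit v(t) = 2·t, setzen wir t = 6.168801677289857 ein und erhalten v = 12.3376033545797.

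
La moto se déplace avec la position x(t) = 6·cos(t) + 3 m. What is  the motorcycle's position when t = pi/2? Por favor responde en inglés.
From the given position equation x(t) = 6·cos(t) + 3, we substitute t = pi/2 to get x = 3.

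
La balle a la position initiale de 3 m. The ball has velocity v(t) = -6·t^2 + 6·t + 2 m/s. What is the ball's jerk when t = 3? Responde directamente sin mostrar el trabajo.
The answer is -12.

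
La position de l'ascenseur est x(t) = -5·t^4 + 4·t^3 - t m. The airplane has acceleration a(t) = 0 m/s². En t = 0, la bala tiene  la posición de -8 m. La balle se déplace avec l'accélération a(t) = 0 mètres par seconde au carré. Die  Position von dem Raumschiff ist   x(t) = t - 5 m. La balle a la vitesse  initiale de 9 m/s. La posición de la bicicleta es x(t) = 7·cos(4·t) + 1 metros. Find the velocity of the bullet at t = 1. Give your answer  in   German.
Wir müssen die Stammfunktion unserer Gleichung für die Beschleunigung a(t) = 0 1-mal finden. Die Stammfunktion von der Beschleunigung, mit v(0) = 9, ergibt die Geschwindigkeit: v(t) = 9. Wir haben die Geschwindigkeit v(t) = 9. Durch Einsetzen von t = 1: v(1) = 9.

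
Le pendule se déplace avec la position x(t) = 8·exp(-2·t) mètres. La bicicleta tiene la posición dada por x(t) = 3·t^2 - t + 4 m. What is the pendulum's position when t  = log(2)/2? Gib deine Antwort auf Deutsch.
Wir haben die Position x(t) = 8·exp(-2·t). Durch Einsetzen von t = log(2)/2: x(log(2)/2) = 4.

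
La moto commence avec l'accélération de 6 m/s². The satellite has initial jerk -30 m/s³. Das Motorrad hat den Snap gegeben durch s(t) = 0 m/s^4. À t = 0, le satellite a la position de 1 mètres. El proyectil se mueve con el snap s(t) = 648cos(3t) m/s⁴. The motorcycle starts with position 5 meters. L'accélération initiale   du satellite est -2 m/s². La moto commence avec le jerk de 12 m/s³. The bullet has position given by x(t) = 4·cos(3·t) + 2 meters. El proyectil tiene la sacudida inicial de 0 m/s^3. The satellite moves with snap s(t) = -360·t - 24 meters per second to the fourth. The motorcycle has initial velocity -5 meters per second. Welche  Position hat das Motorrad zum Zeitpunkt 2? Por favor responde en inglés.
To solve this, we need to take 4 antiderivatives of our snap equation s(t) = 0. Finding the integral of s(t) and using j(0) = 12: j(t) = 12. Integrating jerk and using the initial condition a(0) = 6, we get a(t) = 12·t + 6. The integral of acceleration is velocity. Using v(0) = -5, we get v(t) = 6·t^2 + 6·t - 5. Taking ∫v(t)dt and applying x(0) = 5, we find x(t) = 2·t^3 + 3·t^2 - 5·t + 5. Using x(t) = 2·t^3 + 3·t^2 - 5·t + 5 and substituting t = 2, we find x = 23.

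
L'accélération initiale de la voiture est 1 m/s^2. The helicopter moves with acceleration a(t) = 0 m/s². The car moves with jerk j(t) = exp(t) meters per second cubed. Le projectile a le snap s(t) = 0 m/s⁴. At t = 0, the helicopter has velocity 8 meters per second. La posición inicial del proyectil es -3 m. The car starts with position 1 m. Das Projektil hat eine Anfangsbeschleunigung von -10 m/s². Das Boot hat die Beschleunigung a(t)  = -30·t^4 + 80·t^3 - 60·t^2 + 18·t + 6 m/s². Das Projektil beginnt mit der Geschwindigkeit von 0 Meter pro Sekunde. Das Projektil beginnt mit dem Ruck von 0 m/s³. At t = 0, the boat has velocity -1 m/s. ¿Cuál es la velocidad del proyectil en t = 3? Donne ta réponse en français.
Pour résoudre ceci, nous devons prendre 3 primitives de notre équation du snap s(t) = 0. L'intégrale du snap est le jerk. En utilisant j(0) = 0, nous obtenons j(t) = 0. En intégrant le jerk et en utilisant la condition initiale a(0) = -10, nous obtenons a(t) = -10. En intégrant l'accélération et en utilisant la condition initiale v(0) = 0, nous obtenons v(t) = -10·t. Nous avons la vitesse v(t) = -10·t. En substituant t = 3: v(3) = -30.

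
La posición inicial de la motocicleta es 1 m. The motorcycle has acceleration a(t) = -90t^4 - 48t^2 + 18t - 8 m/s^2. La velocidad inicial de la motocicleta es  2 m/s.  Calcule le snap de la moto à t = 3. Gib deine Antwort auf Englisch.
To solve this, we need to take 2 derivatives of our acceleration equation a(t) = -90·t^4 - 48·t^2 + 18·t - 8. Taking d/dt of a(t), we find j(t) = -360·t^3 - 96·t + 18. The derivative of jerk gives snap: s(t) = -1080·t^2 - 96. We have snap s(t) = -1080·t^2 - 96. Substituting t = 3: s(3) = -9816.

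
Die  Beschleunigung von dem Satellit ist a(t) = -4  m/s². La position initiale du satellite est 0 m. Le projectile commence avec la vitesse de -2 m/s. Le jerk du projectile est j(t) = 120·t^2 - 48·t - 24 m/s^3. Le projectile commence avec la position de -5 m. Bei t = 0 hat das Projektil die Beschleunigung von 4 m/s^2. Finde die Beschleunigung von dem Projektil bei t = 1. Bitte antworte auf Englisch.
Starting from jerk j(t) = 120·t^2 - 48·t - 24, we take 1 antiderivative. The antiderivative of jerk is acceleration. Using a(0) = 4, we get a(t) = 40·t^3 - 24·t^2 - 24·t + 4. From the given acceleration equation a(t) = 40·t^3 - 24·t^2 - 24·t + 4, we substitute t = 1 to get a = -4.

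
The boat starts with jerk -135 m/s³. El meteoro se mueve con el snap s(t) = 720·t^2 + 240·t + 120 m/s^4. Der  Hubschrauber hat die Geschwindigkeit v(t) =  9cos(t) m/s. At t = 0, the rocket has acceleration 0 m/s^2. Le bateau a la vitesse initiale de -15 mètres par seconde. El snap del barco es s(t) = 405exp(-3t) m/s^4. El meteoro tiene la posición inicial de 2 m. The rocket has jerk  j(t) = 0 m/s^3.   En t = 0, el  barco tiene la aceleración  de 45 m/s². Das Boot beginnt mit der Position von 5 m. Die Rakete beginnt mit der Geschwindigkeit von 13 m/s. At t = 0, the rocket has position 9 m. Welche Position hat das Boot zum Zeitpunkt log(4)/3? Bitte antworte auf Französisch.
Pour résoudre ceci, nous devons prendre 4 intégrales de notre équation du snap s(t) = 405·exp(-3·t). L'intégrale du snap est le jerk. En utilisant j(0) = -135, nous obtenons j(t) = -135·exp(-3·t). La primitive du jerk est l'accélération. En utilisant a(0) = 45, nous obtenons a(t) = 45·exp(-3·t). En intégrant l'accélération et en utilisant la condition initiale v(0) = -15, nous obtenons v(t) = -15·exp(-3·t). En prenant ∫v(t)dt et en appliquant x(0) = 5, nous trouvons x(t) = 5·exp(-3·t). Nous avons la position x(t) = 5·exp(-3·t). En substituant t = log(4)/3: x(log(4)/3) = 5/4.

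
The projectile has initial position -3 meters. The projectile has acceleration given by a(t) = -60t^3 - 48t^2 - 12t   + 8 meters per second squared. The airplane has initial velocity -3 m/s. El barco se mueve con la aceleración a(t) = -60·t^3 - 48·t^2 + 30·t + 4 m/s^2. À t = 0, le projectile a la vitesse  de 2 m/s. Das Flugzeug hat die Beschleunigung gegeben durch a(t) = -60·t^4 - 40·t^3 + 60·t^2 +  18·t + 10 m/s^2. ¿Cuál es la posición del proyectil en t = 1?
Partiendo de la aceleración a(t) = -60·t^3 - 48·t^2 - 12·t + 8, tomamos 2 integrales. Tomando ∫a(t)dt y aplicando v(0) = 2, encontramos v(t) = -15·t^4 - 16·t^3 - 6·t^2 + 8·t + 2. La integral de la velocidad es la posición. Usando x(0) = -3, obtenemos x(t) = -3·t^5 - 4·t^4 - 2·t^3 + 4·t^2 + 2·t - 3. Tenemos la posición x(t) = -3·t^5 - 4·t^4 - 2·t^3 + 4·t^2 + 2·t - 3. Sustituyendo t = 1: x(1) = -6.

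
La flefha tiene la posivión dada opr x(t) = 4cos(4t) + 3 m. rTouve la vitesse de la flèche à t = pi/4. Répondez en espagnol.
Para resolver esto, necesitamos tomar 1 derivada de nuestra ecuación de la posición x(t) = 4·cos(4·t) + 3. La derivada de la posición da la velocidad: v(t) = -16·sin(4·t). Tenemos la velocidad v(t) = -16·sin(4·t). Sustituyendo t = pi/4: v(pi/4) = 0.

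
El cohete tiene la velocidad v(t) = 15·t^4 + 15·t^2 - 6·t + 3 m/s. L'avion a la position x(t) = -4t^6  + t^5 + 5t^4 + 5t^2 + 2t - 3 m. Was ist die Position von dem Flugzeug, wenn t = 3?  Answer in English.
From the given position equation x(t) = -4·t^6 + t^5 + 5·t^4 + 5·t^2 + 2·t - 3, we substitute t = 3 to get x = -2220.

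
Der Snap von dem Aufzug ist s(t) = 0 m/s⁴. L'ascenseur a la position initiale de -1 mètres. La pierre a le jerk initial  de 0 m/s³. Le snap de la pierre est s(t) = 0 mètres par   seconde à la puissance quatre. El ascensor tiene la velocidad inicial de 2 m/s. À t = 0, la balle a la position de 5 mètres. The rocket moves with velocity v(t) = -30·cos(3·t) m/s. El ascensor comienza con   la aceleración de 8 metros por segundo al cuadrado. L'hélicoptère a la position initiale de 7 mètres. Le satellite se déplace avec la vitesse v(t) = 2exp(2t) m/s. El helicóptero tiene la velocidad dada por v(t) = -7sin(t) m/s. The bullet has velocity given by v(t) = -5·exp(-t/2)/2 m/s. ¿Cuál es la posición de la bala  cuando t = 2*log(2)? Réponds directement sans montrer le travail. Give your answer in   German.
Bei t = 2*log(2), x = 5/2.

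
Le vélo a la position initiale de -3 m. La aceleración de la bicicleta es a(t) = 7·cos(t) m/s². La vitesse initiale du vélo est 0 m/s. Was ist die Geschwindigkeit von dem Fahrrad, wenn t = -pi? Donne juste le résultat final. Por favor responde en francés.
v(-pi) = 0.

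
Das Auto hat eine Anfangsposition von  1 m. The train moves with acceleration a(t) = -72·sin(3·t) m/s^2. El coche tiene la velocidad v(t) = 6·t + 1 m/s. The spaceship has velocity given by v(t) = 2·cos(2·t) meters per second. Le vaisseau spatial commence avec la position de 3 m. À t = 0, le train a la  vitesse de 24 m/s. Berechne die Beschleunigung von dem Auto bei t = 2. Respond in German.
Wir müssen unsere Gleichung für die Geschwindigkeit v(t) = 6·t + 1 1-mal ableiten. Die Ableitung von der Geschwindigkeit ergibt die Beschleunigung: a(t) = 6. Wir haben die Beschleunigung a(t) = 6. Durch Einsetzen von t = 2: a(2) = 6.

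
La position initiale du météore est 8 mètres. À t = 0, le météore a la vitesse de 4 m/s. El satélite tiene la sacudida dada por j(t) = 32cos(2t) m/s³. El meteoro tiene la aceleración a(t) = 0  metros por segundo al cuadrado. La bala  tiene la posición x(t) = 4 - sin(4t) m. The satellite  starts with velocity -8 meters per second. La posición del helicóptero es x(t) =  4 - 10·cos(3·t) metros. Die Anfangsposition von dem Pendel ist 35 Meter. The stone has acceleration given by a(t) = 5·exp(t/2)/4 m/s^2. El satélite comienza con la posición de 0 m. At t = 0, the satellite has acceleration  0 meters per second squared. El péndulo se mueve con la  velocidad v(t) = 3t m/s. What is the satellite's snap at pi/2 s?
We must differentiate our jerk equation j(t) = 32·cos(2·t) 1 time. Taking d/dt of j(t), we find s(t) = -64·sin(2·t). Using s(t) = -64·sin(2·t) and substituting t = pi/2, we find s = 0.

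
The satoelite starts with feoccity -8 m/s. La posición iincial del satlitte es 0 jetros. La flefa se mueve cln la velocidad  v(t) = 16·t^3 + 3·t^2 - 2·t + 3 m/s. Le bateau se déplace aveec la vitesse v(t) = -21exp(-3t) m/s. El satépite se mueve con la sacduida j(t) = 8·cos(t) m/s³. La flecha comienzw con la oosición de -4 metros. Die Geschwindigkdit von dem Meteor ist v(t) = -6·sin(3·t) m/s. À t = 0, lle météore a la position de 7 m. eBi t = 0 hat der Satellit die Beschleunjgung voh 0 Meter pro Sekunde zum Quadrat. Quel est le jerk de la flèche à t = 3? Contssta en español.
Debemos derivar nuestra ecuación de la velocidad v(t) = 16·t^3 + 3·t^2 - 2·t + 3 2 veces. Derivando la velocidad, obtenemos la aceleración: a(t) = 48·t^2 + 6·t - 2. Tomando d/dt de a(t), encontramos j(t) = 96·t + 6. Tenemos la sacudida j(t) = 96·t + 6. Sustituyendo t = 3: j(3) = 294.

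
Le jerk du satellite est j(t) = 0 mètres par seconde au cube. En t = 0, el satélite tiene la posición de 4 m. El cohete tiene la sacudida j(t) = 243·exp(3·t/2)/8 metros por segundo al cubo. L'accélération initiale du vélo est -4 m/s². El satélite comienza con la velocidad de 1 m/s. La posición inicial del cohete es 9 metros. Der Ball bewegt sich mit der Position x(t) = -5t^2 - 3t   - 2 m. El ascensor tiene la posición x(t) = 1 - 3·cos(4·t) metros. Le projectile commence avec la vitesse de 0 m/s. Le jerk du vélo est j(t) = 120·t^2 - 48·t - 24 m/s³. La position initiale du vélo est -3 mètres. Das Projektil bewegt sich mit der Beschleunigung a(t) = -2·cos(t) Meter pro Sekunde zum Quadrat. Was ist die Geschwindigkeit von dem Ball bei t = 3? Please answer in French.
En partant de la position x(t) = -5·t^2 - 3·t - 2, nous prenons 1 dérivée. En prenant d/dt de x(t), nous trouvons v(t) = -10·t - 3. En utilisant v(t) = -10·t - 3 et en substituant t = 3, nous trouvons v = -33.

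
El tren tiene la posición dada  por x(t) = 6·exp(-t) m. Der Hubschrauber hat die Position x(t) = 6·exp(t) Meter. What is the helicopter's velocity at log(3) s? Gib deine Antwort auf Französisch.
Pour résoudre ceci, nous devons prendre 1 dérivée de notre équation de la position x(t) = 6·exp(t). En prenant d/dt de x(t), nous trouvons v(t) = 6·exp(t). De l'équation de la vitesse v(t) = 6·exp(t), nous substituons t = log(3) pour obtenir v = 18.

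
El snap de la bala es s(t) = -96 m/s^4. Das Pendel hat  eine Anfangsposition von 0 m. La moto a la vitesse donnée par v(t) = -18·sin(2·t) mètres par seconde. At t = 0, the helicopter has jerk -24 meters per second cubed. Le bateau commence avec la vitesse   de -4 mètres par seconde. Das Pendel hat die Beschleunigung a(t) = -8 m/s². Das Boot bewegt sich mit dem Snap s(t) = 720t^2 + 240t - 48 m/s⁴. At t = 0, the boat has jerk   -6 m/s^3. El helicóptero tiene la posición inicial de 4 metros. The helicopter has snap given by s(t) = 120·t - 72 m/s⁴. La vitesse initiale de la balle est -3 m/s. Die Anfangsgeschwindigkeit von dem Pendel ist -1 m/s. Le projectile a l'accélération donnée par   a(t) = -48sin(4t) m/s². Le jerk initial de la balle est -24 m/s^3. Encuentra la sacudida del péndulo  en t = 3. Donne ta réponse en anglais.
We must differentiate our acceleration equation a(t) = -8 1 time. Differentiating acceleration, we get jerk: j(t) = 0. We have jerk j(t) = 0. Substituting t = 3: j(3) = 0.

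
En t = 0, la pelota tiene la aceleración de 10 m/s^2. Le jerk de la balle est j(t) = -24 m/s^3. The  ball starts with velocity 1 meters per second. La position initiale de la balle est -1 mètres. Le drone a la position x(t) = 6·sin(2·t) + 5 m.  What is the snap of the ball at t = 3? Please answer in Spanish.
Debemos derivar nuestra ecuación de la sacudida j(t) = -24 1 vez. La derivada de la sacudida da el snap: s(t) = 0. Tenemos el snap s(t) = 0. Sustituyendo t = 3: s(3) = 0.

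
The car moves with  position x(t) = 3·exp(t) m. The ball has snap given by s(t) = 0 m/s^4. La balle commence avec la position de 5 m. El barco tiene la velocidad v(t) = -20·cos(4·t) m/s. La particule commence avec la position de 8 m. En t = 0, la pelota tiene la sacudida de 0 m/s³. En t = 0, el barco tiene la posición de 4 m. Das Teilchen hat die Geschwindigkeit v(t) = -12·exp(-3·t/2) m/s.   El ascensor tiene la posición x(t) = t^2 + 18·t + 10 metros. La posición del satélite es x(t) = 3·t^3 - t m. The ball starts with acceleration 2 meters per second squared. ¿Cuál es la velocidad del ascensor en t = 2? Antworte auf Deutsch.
Wir müssen unsere Gleichung für die Position x(t) = t^2 + 18·t + 10 1-mal ableiten. Die Ableitung von der Position ergibt die Geschwindigkeit: v(t) = 2·t + 18. Aus der Gleichung für die Geschwindigkeit v(t) = 2·t + 18, setzen wir t = 2 ein und erhalten v = 22.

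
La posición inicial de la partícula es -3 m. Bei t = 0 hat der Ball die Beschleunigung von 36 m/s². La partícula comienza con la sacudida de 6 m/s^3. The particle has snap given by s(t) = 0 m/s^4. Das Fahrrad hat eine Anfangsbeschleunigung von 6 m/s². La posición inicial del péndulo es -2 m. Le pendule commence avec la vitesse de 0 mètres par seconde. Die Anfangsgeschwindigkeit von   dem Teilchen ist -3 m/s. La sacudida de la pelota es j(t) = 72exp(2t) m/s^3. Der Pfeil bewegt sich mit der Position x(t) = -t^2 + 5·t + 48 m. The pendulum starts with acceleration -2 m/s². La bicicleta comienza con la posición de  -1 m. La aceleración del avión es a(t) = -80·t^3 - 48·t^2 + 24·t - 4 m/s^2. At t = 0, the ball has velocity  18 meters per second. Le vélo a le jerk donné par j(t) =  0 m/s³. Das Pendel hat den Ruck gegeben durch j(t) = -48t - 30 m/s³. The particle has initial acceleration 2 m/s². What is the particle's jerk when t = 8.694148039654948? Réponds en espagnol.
Debemos encontrar la integral de nuestra ecuación del snap s(t) = 0 1 vez. La antiderivada del snap es la sacudida. Usando j(0) = 6, obtenemos j(t) = 6. Usando j(t) = 6 y sustituyendo t = 8.694148039654948, encontramos j = 6.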